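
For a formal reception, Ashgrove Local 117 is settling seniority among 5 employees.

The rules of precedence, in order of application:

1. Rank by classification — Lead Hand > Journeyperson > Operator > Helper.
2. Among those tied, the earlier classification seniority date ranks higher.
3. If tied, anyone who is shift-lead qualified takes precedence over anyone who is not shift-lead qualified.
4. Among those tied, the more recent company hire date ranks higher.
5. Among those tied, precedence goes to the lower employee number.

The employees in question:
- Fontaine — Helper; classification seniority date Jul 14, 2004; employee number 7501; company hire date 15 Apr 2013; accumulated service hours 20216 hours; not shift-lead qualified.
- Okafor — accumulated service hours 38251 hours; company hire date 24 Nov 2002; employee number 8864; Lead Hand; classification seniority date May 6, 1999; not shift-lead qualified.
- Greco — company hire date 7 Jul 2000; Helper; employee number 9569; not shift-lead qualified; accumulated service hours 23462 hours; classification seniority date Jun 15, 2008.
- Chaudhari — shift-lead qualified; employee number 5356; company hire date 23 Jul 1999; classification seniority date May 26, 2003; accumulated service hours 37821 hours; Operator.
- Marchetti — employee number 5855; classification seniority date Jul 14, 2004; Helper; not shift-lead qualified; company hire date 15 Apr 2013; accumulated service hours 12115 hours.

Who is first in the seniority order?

By classification: Okafor (Lead Hand); then Chaudhari (Operator); then Marchetti, Fontaine and Greco (Helper).
Among Marchetti, Fontaine and Greco, by classification seniority date (earlier first): Marchetti and Fontaine (Jul 14, 2004) before Greco (Jun 15, 2008).
Marchetti and Fontaine are each not shift-lead qualified, so the next rule applies.
Marchetti and Fontaine both have company hire date 15 Apr 2013, so the next rule applies.
Among Marchetti and Fontaine, by employee number (lower first): Marchetti (5855) before Fontaine (7501).
Order: Okafor, Chaudhari, Marchetti, Fontaine, Greco.

Okafor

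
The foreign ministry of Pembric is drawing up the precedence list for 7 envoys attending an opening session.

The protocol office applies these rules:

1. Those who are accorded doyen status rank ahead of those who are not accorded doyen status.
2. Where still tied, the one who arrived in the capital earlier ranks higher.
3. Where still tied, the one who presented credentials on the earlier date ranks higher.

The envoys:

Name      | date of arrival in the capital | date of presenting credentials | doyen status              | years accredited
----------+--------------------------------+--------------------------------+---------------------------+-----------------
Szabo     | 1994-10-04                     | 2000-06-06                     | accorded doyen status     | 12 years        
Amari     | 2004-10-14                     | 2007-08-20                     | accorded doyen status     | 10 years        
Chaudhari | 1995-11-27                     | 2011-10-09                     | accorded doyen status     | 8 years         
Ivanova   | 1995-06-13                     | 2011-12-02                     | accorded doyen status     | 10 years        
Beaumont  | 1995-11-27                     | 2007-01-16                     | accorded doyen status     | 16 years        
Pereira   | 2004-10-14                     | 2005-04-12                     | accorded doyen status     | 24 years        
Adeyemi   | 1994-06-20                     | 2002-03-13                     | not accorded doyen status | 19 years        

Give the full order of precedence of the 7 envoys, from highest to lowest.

By the first rule: Szabo, Ivanova, Beaumont, Chaudhari, Pereira and Amari (each accorded doyen status); then Adeyemi (not accorded doyen status).
Among Szabo, Ivanova, Beaumont, Chaudhari, Pereira and Amari, by date of arrival in the capital (earlier first): Szabo (1994-10-04) before Ivanova (1995-06-13) before Beaumont and Chaudhari (1995-11-27) before Pereira and Amari (2004-10-14).
Among Beaumont and Chaudhari, by date of presenting credentials (earlier first): Beaumont (2007-01-16) before Chaudhari (2011-10-09).
Among Pereira and Amari, by date of presenting credentials (earlier first): Pereira (2005-04-12) before Amari (2007-08-20).
Full order: Szabo, Ivanova, Beaumont, Chaudhari, Pereira, Amari, Adeyemi.

Szabo, Ivanova, Beaumont, Chaudhari, Pereira, Amari, Adeyemi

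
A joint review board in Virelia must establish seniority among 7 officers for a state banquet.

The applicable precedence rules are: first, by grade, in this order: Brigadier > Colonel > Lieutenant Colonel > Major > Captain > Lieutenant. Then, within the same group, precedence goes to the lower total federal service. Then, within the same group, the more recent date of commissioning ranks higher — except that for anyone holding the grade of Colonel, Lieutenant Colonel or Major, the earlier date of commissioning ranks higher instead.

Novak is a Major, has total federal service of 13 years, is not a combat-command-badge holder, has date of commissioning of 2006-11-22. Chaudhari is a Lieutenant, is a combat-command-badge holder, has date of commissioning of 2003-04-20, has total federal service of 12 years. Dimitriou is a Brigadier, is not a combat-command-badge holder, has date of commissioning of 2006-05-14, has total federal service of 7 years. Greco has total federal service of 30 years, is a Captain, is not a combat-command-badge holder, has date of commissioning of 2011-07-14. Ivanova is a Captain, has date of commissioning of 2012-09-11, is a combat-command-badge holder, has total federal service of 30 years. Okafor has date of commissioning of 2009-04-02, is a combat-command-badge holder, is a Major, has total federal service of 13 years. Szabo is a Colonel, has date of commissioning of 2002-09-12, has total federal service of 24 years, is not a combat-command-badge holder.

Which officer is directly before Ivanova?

By grade: Dimitriou (Brigadier); then Szabo (Colonel); then Novak and Okafor (Major); then Ivanova and Greco (Captain); then Chaudhari (Lieutenant).
Novak and Okafor both have total federal service 13 years, so the next rule applies.
Among Novak and Okafor, by date of commissioning (earlier first) (reversed rule for this group): Novak (2006-11-22) before Okafor (2009-04-02).
Ivanova and Greco both have total federal service 30 years, so the next rule applies.
Among Ivanova and Greco, by date of commissioning (later first): Ivanova (2012-09-11) before Greco (2011-07-14).
Order: Dimitriou, Szabo, Novak, Okafor, Ivanova, Greco, Chaudhari.

Okafor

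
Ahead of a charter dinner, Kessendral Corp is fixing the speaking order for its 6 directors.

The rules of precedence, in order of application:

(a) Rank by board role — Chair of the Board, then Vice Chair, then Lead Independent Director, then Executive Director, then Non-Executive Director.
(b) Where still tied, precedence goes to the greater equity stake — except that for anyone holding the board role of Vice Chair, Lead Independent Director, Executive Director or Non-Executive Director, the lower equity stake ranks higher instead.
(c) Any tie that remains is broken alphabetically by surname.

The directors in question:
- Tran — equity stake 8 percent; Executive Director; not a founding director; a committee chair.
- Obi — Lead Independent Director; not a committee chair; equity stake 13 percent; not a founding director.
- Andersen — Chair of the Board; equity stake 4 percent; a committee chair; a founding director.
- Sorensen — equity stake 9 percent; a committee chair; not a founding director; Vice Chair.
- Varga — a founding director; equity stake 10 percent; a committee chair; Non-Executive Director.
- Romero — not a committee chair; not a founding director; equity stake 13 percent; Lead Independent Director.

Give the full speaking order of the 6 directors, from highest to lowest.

Andersen, Sorensen, Obi, Romero, Tran, Varga

By board role: Andersen (Chair of the Board); then Sorensen (Vice Chair); then Obi and Romero (Lead Independent Director); then Tran (Executive Director); then Varga (Non-Executive Director).
Obi and Romero both have equity stake 13 percent, so the next rule applies.
Among Obi and Romero, alphabetically by surname: Obi before Romero.
Full order: Andersen, Sorensen, Obi, Romero, Tran, Varga.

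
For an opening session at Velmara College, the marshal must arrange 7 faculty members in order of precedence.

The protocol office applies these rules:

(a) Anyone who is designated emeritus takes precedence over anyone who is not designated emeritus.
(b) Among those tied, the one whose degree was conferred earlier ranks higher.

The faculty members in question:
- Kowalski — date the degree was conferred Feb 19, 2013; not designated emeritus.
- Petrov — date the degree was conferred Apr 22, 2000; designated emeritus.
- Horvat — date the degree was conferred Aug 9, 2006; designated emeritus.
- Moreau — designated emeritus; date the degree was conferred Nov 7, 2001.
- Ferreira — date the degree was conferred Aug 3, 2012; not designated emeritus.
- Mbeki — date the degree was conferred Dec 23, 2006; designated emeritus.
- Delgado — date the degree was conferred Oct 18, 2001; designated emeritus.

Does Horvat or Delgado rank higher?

Delgado

By the first rule: Petrov, Delgado, Moreau, Horvat and Mbeki (each designated emeritus); then Ferreira and Kowalski (both not designated emeritus).
Among Petrov, Delgado, Moreau, Horvat and Mbeki, by date the degree was conferred (earlier first): Petrov (Apr 22, 2000) before Delgado (Oct 18, 2001) before Moreau (Nov 7, 2001) before Horvat (Aug 9, 2006) before Mbeki (Dec 23, 2006).
Among Ferreira and Kowalski, by date the degree was conferred (earlier first): Ferreira (Aug 3, 2012) before Kowalski (Feb 19, 2013).
So Delgado takes precedence.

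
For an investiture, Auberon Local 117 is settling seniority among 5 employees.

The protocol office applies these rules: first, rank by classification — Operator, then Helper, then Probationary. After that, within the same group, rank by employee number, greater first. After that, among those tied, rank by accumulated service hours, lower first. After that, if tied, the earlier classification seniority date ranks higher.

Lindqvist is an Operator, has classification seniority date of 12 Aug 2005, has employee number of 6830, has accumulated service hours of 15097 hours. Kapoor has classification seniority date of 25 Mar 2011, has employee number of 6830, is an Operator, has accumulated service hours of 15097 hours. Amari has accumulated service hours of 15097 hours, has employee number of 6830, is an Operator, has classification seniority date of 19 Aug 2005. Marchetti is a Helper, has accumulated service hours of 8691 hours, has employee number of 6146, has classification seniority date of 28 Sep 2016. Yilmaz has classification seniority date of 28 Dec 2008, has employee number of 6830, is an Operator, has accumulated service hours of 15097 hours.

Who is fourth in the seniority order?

By classification: Lindqvist, Amari, Yilmaz and Kapoor (Operator); then Marchetti (Helper).
Lindqvist, Amari, Yilmaz and Kapoor all have employee number 6830, so the next rule applies.
Lindqvist, Amari, Yilmaz and Kapoor all have accumulated service hours 15097 hours, so the next rule applies.
Among Lindqvist, Amari, Yilmaz and Kapoor, by classification seniority date (earlier first): Lindqvist (12 Aug 2005) before Amari (19 Aug 2005) before Yilmaz (28 Dec 2008) before Kapoor (25 Mar 2011).
Order: Lindqvist, Amari, Yilmaz, Kapoor, Marchetti.

Kapoor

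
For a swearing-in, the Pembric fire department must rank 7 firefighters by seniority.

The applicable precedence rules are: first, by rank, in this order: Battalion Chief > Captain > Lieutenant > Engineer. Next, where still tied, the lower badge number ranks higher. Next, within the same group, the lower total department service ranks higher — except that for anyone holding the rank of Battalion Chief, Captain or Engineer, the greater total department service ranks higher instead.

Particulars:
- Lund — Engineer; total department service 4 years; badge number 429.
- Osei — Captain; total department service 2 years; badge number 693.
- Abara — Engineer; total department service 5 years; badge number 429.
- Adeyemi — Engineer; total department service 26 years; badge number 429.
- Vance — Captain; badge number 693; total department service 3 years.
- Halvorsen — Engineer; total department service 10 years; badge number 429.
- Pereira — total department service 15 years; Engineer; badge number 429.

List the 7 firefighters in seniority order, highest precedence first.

By rank: Vance and Osei (Captain); then Adeyemi, Pereira, Halvorsen, Abara and Lund (Engineer).
Vance and Osei both have badge number 693, so the next rule applies.
Among Vance and Osei, by total department service (higher first) (reversed rule for this group): Vance (3 years) before Osei (2 years).
Adeyemi, Pereira, Halvorsen, Abara and Lund all have badge number 429, so the next rule applies.
Among Adeyemi, Pereira, Halvorsen, Abara and Lund, by total department service (higher first) (reversed rule for this group): Adeyemi (26 years) before Pereira (15 years) before Halvorsen (10 years) before Abara (5 years) before Lund (4 years).
Full order: Vance, Osei, Adeyemi, Pereira, Halvorsen, Abara, Lund.

Vance, Osei, Adeyemi, Pereira, Halvorsen, Abara, Lund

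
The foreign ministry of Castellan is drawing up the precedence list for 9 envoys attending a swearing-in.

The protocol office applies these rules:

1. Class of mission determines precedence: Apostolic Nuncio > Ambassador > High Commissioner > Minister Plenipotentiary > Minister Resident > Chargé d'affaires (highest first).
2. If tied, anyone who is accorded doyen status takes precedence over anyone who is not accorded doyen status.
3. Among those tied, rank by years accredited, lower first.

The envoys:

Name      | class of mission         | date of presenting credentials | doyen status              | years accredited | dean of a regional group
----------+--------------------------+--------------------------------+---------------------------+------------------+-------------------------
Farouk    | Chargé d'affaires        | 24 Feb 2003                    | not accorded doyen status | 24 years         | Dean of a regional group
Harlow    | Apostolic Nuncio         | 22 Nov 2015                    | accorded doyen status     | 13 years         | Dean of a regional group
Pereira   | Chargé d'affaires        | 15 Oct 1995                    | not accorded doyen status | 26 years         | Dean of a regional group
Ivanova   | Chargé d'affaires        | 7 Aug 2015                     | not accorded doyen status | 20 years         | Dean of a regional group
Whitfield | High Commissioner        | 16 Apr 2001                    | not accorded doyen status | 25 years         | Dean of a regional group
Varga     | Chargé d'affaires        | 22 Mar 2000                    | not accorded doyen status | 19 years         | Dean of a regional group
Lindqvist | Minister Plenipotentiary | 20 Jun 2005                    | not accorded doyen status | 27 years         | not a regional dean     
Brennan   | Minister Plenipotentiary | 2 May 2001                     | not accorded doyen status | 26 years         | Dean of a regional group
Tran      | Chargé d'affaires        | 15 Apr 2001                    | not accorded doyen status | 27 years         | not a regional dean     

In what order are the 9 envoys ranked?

By class of mission: Harlow (Apostolic Nuncio); then Whitfield (High Commissioner); then Brennan and Lindqvist (Minister Plenipotentiary); then Varga, Ivanova, Farouk, Pereira and Tran (Chargé d'affaires).
Brennan and Lindqvist are each not accorded doyen status, so the next rule applies.
Among Brennan and Lindqvist, by years accredited (lower first): Brennan (26 years) before Lindqvist (27 years).
Varga, Ivanova, Farouk, Pereira and Tran are each not accorded doyen status, so the next rule applies.
Among Varga, Ivanova, Farouk, Pereira and Tran, by years accredited (lower first): Varga (19 years) before Ivanova (20 years) before Farouk (24 years) before Pereira (26 years) before Tran (27 years).
Full order: Harlow, Whitfield, Brennan, Lindqvist, Varga, Ivanova, Farouk, Pereira, Tran.

Harlow, Whitfield, Brennan, Lindqvist, Varga, Ivanova, Farouk, Pereira, Tran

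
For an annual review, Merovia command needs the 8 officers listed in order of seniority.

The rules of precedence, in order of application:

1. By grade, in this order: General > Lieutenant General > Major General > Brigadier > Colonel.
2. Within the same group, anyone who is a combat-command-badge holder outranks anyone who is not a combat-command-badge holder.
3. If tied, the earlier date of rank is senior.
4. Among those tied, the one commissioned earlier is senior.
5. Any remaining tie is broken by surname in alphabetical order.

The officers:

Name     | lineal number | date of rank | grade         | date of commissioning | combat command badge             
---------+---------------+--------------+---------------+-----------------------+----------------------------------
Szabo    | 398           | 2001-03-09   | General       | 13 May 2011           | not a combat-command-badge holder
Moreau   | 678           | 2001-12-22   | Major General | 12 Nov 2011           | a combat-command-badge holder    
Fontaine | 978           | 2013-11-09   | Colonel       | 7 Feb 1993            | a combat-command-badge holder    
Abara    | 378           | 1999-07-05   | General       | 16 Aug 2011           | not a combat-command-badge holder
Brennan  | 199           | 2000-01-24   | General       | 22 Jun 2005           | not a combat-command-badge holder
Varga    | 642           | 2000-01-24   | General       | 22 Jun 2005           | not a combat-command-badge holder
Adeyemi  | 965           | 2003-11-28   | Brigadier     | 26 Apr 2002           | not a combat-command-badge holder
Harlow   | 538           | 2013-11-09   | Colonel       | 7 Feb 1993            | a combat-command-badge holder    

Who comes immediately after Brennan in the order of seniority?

Varga

By grade: Abara, Brennan, Varga and Szabo (General); then Moreau (Major General); then Adeyemi (Brigadier); then Fontaine and Harlow (Colonel).
Abara, Brennan, Varga and Szabo are each not a combat-command-badge holder, so the next rule applies.
Among Abara, Brennan, Varga and Szabo, by date of rank (earlier first): Abara (1999-07-05) before Brennan and Varga (2000-01-24) before Szabo (2001-03-09).
Brennan and Varga both have date of commissioning 22 Jun 2005, so the next rule applies.
Among Brennan and Varga, alphabetically by surname: Brennan before Varga.
Fontaine and Harlow are each a combat-command-badge holder, so the next rule applies.
Fontaine and Harlow both have date of rank 2013-11-09, so the next rule applies.
Fontaine and Harlow both have date of commissioning 7 Feb 1993, so the next rule applies.
Among Fontaine and Harlow, alphabetically by surname: Fontaine before Harlow.
Order: Abara, Brennan, Varga, Szabo, Moreau, Adeyemi, Fontaine, Harlow.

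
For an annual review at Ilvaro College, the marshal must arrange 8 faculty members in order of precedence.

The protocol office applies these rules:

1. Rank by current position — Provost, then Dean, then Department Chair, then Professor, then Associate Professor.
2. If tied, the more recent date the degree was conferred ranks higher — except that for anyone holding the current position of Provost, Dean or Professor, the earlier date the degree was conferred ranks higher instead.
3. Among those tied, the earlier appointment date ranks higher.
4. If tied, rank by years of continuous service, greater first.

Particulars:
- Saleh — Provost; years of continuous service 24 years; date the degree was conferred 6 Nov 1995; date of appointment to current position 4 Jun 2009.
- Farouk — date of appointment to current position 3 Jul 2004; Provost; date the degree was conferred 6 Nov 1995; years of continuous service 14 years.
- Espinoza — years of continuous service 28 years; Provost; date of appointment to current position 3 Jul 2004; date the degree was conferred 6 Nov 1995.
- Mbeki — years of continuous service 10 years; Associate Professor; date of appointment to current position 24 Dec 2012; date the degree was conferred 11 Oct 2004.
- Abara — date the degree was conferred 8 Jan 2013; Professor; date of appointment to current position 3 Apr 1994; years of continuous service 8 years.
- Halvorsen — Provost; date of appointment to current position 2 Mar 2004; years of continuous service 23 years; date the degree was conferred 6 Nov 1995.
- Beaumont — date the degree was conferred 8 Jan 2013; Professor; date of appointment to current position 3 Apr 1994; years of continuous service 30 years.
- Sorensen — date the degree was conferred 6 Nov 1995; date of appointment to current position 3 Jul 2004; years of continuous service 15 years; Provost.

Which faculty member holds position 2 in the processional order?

By current position: Halvorsen, Espinoza, Sorensen, Farouk and Saleh (Provost); then Beaumont and Abara (Professor); then Mbeki (Associate Professor).
Halvorsen, Espinoza, Sorensen, Farouk and Saleh all have date the degree was conferred 6 Nov 1995, so the next rule applies.
Among Halvorsen, Espinoza, Sorensen, Farouk and Saleh, by date of appointment to current position (earlier first): Halvorsen (2 Mar 2004) before Espinoza, Sorensen and Farouk (3 Jul 2004) before Saleh (4 Jun 2009).
Among Espinoza, Sorensen and Farouk, by years of continuous service (higher first): Espinoza (28 years) before Sorensen (15 years) before Farouk (14 years).
Beaumont and Abara both have date the degree was conferred 8 Jan 2013, so the next rule applies.
Beaumont and Abara both have date of appointment to current position 3 Apr 1994, so the next rule applies.
Among Beaumont and Abara, by years of continuous service (higher first): Beaumont (30 years) before Abara (8 years).
Order: Halvorsen, Espinoza, Sorensen, Farouk, Saleh, Beaumont, Abara, Mbeki.

Espinoza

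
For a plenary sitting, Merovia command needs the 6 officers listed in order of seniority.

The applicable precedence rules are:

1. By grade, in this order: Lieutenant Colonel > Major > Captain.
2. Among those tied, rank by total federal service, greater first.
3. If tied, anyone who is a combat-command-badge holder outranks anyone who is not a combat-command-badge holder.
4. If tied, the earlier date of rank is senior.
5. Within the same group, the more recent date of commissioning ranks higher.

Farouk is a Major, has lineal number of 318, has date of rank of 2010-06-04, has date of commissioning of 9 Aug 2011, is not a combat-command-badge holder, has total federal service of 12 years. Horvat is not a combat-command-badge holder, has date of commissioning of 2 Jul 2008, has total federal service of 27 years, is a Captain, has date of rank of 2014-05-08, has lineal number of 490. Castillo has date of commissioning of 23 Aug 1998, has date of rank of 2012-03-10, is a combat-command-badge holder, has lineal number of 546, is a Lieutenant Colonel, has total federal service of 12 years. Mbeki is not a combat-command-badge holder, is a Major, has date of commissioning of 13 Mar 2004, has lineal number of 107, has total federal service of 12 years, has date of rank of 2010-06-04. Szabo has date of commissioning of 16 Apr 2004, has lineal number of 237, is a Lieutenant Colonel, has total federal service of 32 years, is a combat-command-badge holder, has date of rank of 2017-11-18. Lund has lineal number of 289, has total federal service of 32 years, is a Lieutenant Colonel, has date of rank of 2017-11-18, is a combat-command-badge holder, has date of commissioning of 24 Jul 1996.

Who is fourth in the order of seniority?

By grade: Szabo, Lund and Castillo (Lieutenant Colonel); then Farouk and Mbeki (Major); then Horvat (Captain).
Among Szabo, Lund and Castillo, by total federal service (higher first): Szabo and Lund (32 years) before Castillo (12 years).
Szabo and Lund are each a combat-command-badge holder, so the next rule applies.
Szabo and Lund both have date of rank 2017-11-18, so the next rule applies.
Among Szabo and Lund, by date of commissioning (later first): Szabo (16 Apr 2004) before Lund (24 Jul 1996).
Farouk and Mbeki both have total federal service 12 years, so the next rule applies.
Farouk and Mbeki are each not a combat-command-badge holder, so the next rule applies.
Farouk and Mbeki both have date of rank 2010-06-04, so the next rule applies.
Among Farouk and Mbeki, by date of commissioning (later first): Farouk (9 Aug 2011) before Mbeki (13 Mar 2004).
Order: Szabo, Lund, Castillo, Farouk, Mbeki, Horvat.

Farouk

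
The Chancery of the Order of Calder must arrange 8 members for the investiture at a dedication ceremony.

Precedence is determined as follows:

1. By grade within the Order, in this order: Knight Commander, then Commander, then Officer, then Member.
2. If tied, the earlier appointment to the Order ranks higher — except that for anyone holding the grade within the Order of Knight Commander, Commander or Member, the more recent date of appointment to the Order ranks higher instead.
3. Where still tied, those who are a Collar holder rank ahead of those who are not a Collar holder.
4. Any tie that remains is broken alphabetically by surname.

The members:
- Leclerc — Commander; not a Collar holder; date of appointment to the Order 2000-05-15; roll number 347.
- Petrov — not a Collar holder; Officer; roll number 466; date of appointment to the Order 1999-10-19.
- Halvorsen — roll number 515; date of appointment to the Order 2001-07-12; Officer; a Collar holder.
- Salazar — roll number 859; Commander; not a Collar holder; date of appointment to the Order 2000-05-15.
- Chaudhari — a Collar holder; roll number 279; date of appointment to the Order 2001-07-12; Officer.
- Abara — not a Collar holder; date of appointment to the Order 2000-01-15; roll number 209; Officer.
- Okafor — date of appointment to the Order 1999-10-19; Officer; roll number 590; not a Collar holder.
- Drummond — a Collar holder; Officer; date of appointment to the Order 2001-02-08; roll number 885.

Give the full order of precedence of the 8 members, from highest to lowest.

By grade within the Order: Leclerc and Salazar (Commander); then Okafor, Petrov, Abara, Drummond, Chaudhari and Halvorsen (Officer).
Leclerc and Salazar both have date of appointment to the Order 2000-05-15, so the next rule applies.
Leclerc and Salazar are each not a Collar holder, so the next rule applies.
Among Leclerc and Salazar, alphabetically by surname: Leclerc before Salazar.
Among Okafor, Petrov, Abara, Drummond, Chaudhari and Halvorsen, by date of appointment to the Order (earlier first): Okafor and Petrov (1999-10-19) before Abara (2000-01-15) before Drummond (2001-02-08) before Chaudhari and Halvorsen (2001-07-12).
Okafor and Petrov are each not a Collar holder, so the next rule applies.
Among Okafor and Petrov, alphabetically by surname: Okafor before Petrov.
Chaudhari and Halvorsen are each a Collar holder, so the next rule applies.
Among Chaudhari and Halvorsen, alphabetically by surname: Chaudhari before Halvorsen.
Full order: Leclerc, Salazar, Okafor, Petrov, Abara, Drummond, Chaudhari, Halvorsen.

Leclerc, Salazar, Okafor, Petrov, Abara, Drummond, Chaudhari, Halvorsen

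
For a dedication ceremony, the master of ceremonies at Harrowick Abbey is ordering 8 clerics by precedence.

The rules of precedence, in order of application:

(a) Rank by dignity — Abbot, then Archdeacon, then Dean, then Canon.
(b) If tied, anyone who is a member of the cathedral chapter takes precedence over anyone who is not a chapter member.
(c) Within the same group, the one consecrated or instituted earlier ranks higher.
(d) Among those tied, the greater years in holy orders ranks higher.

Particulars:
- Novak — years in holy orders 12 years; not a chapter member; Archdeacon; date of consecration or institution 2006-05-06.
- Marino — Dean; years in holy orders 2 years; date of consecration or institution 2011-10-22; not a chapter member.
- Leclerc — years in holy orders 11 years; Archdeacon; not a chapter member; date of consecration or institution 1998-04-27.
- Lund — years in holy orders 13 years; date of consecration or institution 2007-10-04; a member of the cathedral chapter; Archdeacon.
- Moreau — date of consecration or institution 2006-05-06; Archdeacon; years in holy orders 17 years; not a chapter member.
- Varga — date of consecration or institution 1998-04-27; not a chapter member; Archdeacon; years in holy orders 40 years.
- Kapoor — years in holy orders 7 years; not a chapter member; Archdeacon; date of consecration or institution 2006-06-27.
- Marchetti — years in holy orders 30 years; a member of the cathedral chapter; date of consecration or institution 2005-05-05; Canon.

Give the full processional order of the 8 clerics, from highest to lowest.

By dignity: Lund, Varga, Leclerc, Moreau, Novak and Kapoor (Archdeacon); then Marino (Dean); then Marchetti (Canon).
Among Lund, Varga, Leclerc, Moreau, Novak and Kapoor, a member of the cathedral chapter before not a chapter member: Lund (a member of the cathedral chapter) before Varga, Leclerc, Moreau, Novak and Kapoor (not a chapter member).
Among Varga, Leclerc, Moreau, Novak and Kapoor, by date of consecration or institution (earlier first): Varga and Leclerc (1998-04-27) before Moreau and Novak (2006-05-06) before Kapoor (2006-06-27).
Among Varga and Leclerc, by years in holy orders (higher first): Varga (40 years) before Leclerc (11 years).
Among Moreau and Novak, by years in holy orders (higher first): Moreau (17 years) before Novak (12 years).
Full order: Lund, Varga, Leclerc, Moreau, Novak, Kapoor, Marino, Marchetti.

Lund, Varga, Leclerc, Moreau, Novak, Kapoor, Marino, Marchetti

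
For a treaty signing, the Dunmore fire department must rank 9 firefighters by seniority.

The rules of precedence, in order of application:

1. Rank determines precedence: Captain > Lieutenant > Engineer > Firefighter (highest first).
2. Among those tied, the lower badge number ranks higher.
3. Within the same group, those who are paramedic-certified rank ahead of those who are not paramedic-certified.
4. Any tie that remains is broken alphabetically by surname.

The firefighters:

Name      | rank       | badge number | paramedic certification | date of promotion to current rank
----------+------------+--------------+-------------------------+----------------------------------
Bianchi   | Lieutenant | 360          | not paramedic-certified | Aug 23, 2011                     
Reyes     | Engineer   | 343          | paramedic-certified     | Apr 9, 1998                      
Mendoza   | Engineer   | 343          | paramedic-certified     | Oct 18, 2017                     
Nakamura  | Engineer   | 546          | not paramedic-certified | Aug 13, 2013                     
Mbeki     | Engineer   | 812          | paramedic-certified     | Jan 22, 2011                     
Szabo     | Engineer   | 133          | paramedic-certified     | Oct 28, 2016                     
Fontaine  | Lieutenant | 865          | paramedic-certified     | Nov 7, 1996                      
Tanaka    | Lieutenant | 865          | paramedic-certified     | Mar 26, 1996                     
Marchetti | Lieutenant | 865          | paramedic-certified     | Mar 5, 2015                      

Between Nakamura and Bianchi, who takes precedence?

Bianchi

By rank: Bianchi, Fontaine, Marchetti and Tanaka (Lieutenant); then Szabo, Mendoza, Reyes, Nakamura and Mbeki (Engineer).
Among Bianchi, Fontaine, Marchetti and Tanaka, by badge number (lower first): Bianchi (360) before Fontaine, Marchetti and Tanaka (865).
Fontaine, Marchetti and Tanaka are each paramedic-certified, so the next rule applies.
Among Fontaine, Marchetti and Tanaka, alphabetically by surname: Fontaine before Marchetti before Tanaka.
Among Szabo, Mendoza, Reyes, Nakamura and Mbeki, by badge number (lower first): Szabo (133) before Mendoza and Reyes (343) before Nakamura (546) before Mbeki (812).
Mendoza and Reyes are each paramedic-certified, so the next rule applies.
Among Mendoza and Reyes, alphabetically by surname: Mendoza before Reyes.
So Bianchi takes precedence.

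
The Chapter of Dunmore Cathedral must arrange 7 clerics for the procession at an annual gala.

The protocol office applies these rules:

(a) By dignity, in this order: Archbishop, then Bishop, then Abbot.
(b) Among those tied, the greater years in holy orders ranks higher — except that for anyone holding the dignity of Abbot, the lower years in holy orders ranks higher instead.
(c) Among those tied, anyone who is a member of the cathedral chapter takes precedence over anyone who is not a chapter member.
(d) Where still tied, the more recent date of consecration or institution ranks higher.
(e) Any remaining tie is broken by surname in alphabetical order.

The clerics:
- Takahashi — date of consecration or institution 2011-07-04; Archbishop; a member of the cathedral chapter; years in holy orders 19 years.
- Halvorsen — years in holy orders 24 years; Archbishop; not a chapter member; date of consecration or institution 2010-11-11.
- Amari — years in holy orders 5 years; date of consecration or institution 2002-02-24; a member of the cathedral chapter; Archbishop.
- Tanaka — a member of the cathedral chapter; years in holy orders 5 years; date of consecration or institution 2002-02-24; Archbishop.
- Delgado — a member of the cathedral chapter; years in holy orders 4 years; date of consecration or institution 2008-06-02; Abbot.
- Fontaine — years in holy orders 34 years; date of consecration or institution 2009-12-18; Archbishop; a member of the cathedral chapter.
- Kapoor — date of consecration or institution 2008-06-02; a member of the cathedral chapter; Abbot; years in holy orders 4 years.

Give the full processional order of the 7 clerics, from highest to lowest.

By dignity: Fontaine, Halvorsen, Takahashi, Amari and Tanaka (Archbishop); then Delgado and Kapoor (Abbot).
Among Fontaine, Halvorsen, Takahashi, Amari and Tanaka, by years in holy orders (higher first): Fontaine (34 years) before Halvorsen (24 years) before Takahashi (19 years) before Amari and Tanaka (5 years).
Amari and Tanaka are each a member of the cathedral chapter, so the next rule applies.
Amari and Tanaka both have date of consecration or institution 2002-02-24, so the next rule applies.
Among Amari and Tanaka, alphabetically by surname: Amari before Tanaka.
Delgado and Kapoor both have years in holy orders 4 years, so the next rule applies.
Delgado and Kapoor are each a member of the cathedral chapter, so the next rule applies.
Delgado and Kapoor both have date of consecration or institution 2008-06-02, so the next rule applies.
Among Delgado and Kapoor, alphabetically by surname: Delgado before Kapoor.
Full order: Fontaine, Halvorsen, Takahashi, Amari, Tanaka, Delgado, Kapoor.

Fontaine, Halvorsen, Takahashi, Amari, Tanaka, Delgado, Kapoor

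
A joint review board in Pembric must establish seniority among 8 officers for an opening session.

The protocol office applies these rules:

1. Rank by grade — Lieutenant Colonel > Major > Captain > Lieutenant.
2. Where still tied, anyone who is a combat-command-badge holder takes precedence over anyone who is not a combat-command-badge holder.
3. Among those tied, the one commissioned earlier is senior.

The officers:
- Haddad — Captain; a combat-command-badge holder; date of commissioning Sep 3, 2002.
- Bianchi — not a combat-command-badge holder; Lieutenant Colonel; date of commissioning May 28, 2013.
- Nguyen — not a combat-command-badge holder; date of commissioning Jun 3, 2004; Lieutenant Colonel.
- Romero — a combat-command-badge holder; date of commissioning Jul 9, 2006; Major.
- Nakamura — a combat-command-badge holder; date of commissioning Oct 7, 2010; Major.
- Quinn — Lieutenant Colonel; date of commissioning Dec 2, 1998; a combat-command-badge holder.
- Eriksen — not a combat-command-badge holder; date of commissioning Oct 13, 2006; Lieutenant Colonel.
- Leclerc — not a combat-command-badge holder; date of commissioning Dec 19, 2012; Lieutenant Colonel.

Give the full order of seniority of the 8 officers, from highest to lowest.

By grade: Quinn, Nguyen, Eriksen, Leclerc and Bianchi (Lieutenant Colonel); then Romero and Nakamura (Major); then Haddad (Captain).
Among Quinn, Nguyen, Eriksen, Leclerc and Bianchi, a combat-command-badge holder before not a combat-command-badge holder: Quinn (a combat-command-badge holder) before Nguyen, Eriksen, Leclerc and Bianchi (not a combat-command-badge holder).
Among Nguyen, Eriksen, Leclerc and Bianchi, by date of commissioning (earlier first): Nguyen (Jun 3, 2004) before Eriksen (Oct 13, 2006) before Leclerc (Dec 19, 2012) before Bianchi (May 28, 2013).
Romero and Nakamura are each a combat-command-badge holder, so the next rule applies.
Among Romero and Nakamura, by date of commissioning (earlier first): Romero (Jul 9, 2006) before Nakamura (Oct 7, 2010).
Full order: Quinn, Nguyen, Eriksen, Leclerc, Bianchi, Romero, Nakamura, Haddad.

Quinn, Nguyen, Eriksen, Leclerc, Bianchi, Romero, Nakamura, Haddad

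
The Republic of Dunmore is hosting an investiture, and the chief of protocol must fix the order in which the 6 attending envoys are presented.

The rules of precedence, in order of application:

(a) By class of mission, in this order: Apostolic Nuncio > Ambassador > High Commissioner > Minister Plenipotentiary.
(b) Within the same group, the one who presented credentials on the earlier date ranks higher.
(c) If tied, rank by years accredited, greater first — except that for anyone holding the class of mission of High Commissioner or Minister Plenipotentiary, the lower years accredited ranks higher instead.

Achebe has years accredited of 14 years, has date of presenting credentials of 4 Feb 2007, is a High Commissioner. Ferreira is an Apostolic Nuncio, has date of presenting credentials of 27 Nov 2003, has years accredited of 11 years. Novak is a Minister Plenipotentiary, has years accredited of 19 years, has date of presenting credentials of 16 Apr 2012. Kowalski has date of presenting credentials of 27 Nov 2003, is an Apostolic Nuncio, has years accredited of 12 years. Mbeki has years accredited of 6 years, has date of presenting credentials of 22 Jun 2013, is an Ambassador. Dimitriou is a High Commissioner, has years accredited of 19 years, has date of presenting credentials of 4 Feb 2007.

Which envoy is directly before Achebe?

Mbeki

By class of mission: Kowalski and Ferreira (Apostolic Nuncio); then Mbeki (Ambassador); then Achebe and Dimitriou (High Commissioner); then Novak (Minister Plenipotentiary).
Kowalski and Ferreira both have date of presenting credentials 27 Nov 2003, so the next rule applies.
Among Kowalski and Ferreira, by years accredited (higher first): Kowalski (12 years) before Ferreira (11 years).
Achebe and Dimitriou both have date of presenting credentials 4 Feb 2007, so the next rule applies.
Among Achebe and Dimitriou, by years accredited (lower first) (reversed rule for this group): Achebe (14 years) before Dimitriou (19 years).
Order: Kowalski, Ferreira, Mbeki, Achebe, Dimitriou, Novak.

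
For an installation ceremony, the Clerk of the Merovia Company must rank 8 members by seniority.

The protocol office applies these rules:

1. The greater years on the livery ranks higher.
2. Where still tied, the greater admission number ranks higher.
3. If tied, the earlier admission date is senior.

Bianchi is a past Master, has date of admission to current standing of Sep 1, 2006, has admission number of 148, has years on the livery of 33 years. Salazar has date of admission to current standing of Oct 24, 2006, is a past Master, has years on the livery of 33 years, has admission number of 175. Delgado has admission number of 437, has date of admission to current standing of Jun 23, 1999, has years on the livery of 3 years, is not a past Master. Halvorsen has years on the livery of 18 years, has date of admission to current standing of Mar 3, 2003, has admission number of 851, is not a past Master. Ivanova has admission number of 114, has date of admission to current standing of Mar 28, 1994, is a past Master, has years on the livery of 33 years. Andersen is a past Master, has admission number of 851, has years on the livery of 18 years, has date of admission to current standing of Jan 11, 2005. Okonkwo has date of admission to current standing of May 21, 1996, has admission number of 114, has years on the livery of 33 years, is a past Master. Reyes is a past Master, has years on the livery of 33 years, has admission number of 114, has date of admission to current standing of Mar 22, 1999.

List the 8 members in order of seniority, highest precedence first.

By years on the livery (higher first): Salazar, Bianchi, Ivanova, Okonkwo and Reyes (each 33 years); then Halvorsen and Andersen (both 18 years); then Delgado (3 years).
Among Salazar, Bianchi, Ivanova, Okonkwo and Reyes, by admission number (higher first): Salazar (175) before Bianchi (148) before Ivanova, Okonkwo and Reyes (114).
Among Ivanova, Okonkwo and Reyes, by date of admission to current standing (earlier first): Ivanova (Mar 28, 1994) before Okonkwo (May 21, 1996) before Reyes (Mar 22, 1999).
Halvorsen and Andersen both have admission number 851, so the next rule applies.
Among Halvorsen and Andersen, by date of admission to current standing (earlier first): Halvorsen (Mar 3, 2003) before Andersen (Jan 11, 2005).
Full order: Salazar, Bianchi, Ivanova, Okonkwo, Reyes, Halvorsen, Andersen, Delgado.

Salazar, Bianchi, Ivanova, Okonkwo, Reyes, Halvorsen, Andersen, Delgado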